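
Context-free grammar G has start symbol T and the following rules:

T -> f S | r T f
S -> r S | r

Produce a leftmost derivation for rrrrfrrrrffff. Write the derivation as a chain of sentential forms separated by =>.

T => rTf => rrTff => rrrTfff => rrrrTffff => rrrrfSffff => rrrrfrSffff => rrrrfrrSffff => rrrrfrrrSffff => rrrrfrrrrffff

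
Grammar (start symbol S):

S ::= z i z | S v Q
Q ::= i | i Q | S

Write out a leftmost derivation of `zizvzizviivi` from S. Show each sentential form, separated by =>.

S => SvQ => SvQvQ => SvQvQvQ => zizvQvQvQ => zizvSvQvQ => zizvzizvQvQ => zizvzizviQvQ => zizvzizviivQ => zizvzizviivi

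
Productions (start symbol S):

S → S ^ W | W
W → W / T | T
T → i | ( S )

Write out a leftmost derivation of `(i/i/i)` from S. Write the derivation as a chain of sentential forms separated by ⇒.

S ⇒ W ⇒ T ⇒ (S) ⇒ (W) ⇒ (W/T) ⇒ (W/T/T) ⇒ (T/T/T) ⇒ (i/T/T) ⇒ (i/i/T) ⇒ (i/i/i)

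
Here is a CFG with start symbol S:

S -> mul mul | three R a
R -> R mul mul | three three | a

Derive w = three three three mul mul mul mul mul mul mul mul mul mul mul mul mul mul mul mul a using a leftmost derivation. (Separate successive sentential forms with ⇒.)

S ⇒ three R a   [S -> three R a]
three R a ⇒ three R mul mul a   [R -> R mul mul]
three R mul mul a ⇒ three R mul mul mul mul a   [R -> R mul mul]
three R mul mul mul mul a ⇒ three R mul mul mul mul mul mul a   [R -> R mul mul]
three R mul mul mul mul mul mul a ⇒ three R mul mul mul mul mul mul mul mul a   [R -> R mul mul]
three R mul mul mul mul mul mul mul mul a ⇒ three R mul mul mul mul mul mul mul mul mul mul a   [R -> R mul mul]
three R mul mul mul mul mul mul mul mul mul mul a ⇒ three R mul mul mul mul mul mul mul mul mul mul mul mul a   [R -> R mul mul]
three R mul mul mul mul mul mul mul mul mul mul mul mul a ⇒ three R mul mul mul mul mul mul mul mul mul mul mul mul mul mul a   [R -> R mul mul]
three R mul mul mul mul mul mul mul mul mul mul mul mul mul mul a ⇒ three R mul mul mul mul mul mul mul mul mul mul mul mul mul mul mul mul a   [R -> R mul mul]
three R mul mul mul mul mul mul mul mul mul mul mul mul mul mul mul mul a ⇒ three three three mul mul mul mul mul mul mul mul mul mul mul mul mul mul mul mul a   [R -> three three]

S ⇒ three R a ⇒ three R mul mul a ⇒ three R mul mul mul mul a ⇒ three R mul mul mul mul mul mul a ⇒ three R mul mul mul mul mul mul mul mul a ⇒ three R mul mul mul mul mul mul mul mul mul mul a ⇒ three R mul mul mul mul mul mul mul mul mul mul mul mul a ⇒ three R mul mul mul mul mul mul mul mul mul mul mul mul mul mul a ⇒ three R mul mul mul mul mul mul mul mul mul mul mul mul mul mul mul mul a ⇒ three three three mul mul mul mul mul mul mul mul mul mul mul mul mul mul mul mul a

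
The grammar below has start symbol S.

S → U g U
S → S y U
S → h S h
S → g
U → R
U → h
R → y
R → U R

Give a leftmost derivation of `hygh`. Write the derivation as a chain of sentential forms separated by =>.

S => UgU => RgU => URgU => hRgU => hygU => hygh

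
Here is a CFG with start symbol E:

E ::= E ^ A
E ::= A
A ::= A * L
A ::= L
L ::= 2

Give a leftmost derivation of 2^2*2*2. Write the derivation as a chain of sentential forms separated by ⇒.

E ⇒ E^A ⇒ A^A ⇒ L^A ⇒ 2^A ⇒ 2^A*L ⇒ 2^A*L*L ⇒ 2^L*L*L ⇒ 2^2*L*L ⇒ 2^2*2*L ⇒ 2^2*2*2

E ⇒ E^A   [E ::= E ^ A]
E^A ⇒ A^A   [E ::= A]
A^A ⇒ L^A   [A ::= L]
L^A ⇒ 2^A   [L ::= 2]
2^A ⇒ 2^A*L   [A ::= A * L]
2^A*L ⇒ 2^A*L*L   [A ::= A * L]
2^A*L*L ⇒ 2^L*L*L   [A ::= L]
2^L*L*L ⇒ 2^2*L*L   [L ::= 2]
2^2*L*L ⇒ 2^2*2*L   [L ::= 2]
2^2*2*L ⇒ 2^2*2*2   [L ::= 2]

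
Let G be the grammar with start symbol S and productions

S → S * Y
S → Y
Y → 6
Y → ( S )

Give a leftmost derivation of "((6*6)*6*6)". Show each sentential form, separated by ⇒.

S⇒Y⇒(S)⇒(S*Y)⇒(S*Y*Y)⇒(Y*Y*Y)⇒((S)*Y*Y)⇒((S*Y)*Y*Y)⇒((Y*Y)*Y*Y)⇒((6*Y)*Y*Y)⇒((6*6)*Y*Y)⇒((6*6)*6*Y)⇒((6*6)*6*6)

S ⇒ Y   [S → Y]
Y ⇒ (S)   [Y → ( S )]
(S) ⇒ (S*Y)   [S → S * Y]
(S*Y) ⇒ (S*Y*Y)   [S → S * Y]
(S*Y*Y) ⇒ (Y*Y*Y)   [S → Y]
(Y*Y*Y) ⇒ ((S)*Y*Y)   [Y → ( S )]
((S)*Y*Y) ⇒ ((S*Y)*Y*Y)   [S → S * Y]
((S*Y)*Y*Y) ⇒ ((Y*Y)*Y*Y)   [S → Y]
((Y*Y)*Y*Y) ⇒ ((6*Y)*Y*Y)   [Y → 6]
((6*Y)*Y*Y) ⇒ ((6*6)*Y*Y)   [Y → 6]
((6*6)*Y*Y) ⇒ ((6*6)*6*Y)   [Y → 6]
((6*6)*6*Y) ⇒ ((6*6)*6*6)   [Y → 6]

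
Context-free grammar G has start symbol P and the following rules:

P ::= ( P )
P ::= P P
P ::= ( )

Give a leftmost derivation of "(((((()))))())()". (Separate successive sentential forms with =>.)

P => PP   [P ::= P P]
PP => (P)P   [P ::= ( P )]
(P)P => (PP)P   [P ::= P P]
(PP)P => ((P)P)P   [P ::= ( P )]
((P)P)P => (((P))P)P   [P ::= ( P )]
(((P))P)P => ((((P)))P)P   [P ::= ( P )]
((((P)))P)P => (((((P))))P)P   [P ::= ( P )]
(((((P))))P)P => (((((()))))P)P   [P ::= ( )]
(((((()))))P)P => (((((()))))())P   [P ::= ( )]
(((((()))))())P => (((((()))))())()   [P ::= ( )]

P=>PP=>(P)P=>(PP)P=>((P)P)P=>(((P))P)P=>((((P)))P)P=>(((((P))))P)P=>(((((()))))P)P=>(((((()))))())P=>(((((()))))())()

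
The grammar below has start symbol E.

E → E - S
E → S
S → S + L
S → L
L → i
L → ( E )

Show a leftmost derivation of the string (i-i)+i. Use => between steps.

E=>S=>S+L=>L+L=>(E)+L=>(E-S)+L=>(S-S)+L=>(L-S)+L=>(i-S)+L=>(i-L)+L=>(i-i)+L=>(i-i)+i

E => S   [E → S]
S => S+L   [S → S + L]
S+L => L+L   [S → L]
L+L => (E)+L   [L → ( E )]
(E)+L => (E-S)+L   [E → E - S]
(E-S)+L => (S-S)+L   [E → S]
(S-S)+L => (L-S)+L   [S → L]
(L-S)+L => (i-S)+L   [L → i]
(i-S)+L => (i-L)+L   [S → L]
(i-L)+L => (i-i)+L   [L → i]
(i-i)+L => (i-i)+i   [L → i]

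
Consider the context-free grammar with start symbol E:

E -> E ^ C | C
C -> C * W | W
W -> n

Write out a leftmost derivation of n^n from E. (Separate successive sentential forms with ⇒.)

E⇒E^C⇒C^C⇒W^C⇒n^C⇒n^W⇒n^n

E ⇒ E^C   [E -> E ^ C]
E^C ⇒ C^C   [E -> C]
C^C ⇒ W^C   [C -> W]
W^C ⇒ n^C   [W -> n]
n^C ⇒ n^W   [C -> W]
n^W ⇒ n^n   [W -> n]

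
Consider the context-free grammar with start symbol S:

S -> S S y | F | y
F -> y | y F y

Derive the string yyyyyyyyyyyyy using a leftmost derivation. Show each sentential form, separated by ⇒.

S ⇒ SSy   [S -> S S y]
SSy ⇒ SSySy   [S -> S S y]
SSySy ⇒ ySySy   [S -> y]
ySySy ⇒ ySSyySy   [S -> S S y]
ySSyySy ⇒ ySSySyySy   [S -> S S y]
ySSySyySy ⇒ yFSySyySy   [S -> F]
yFSySyySy ⇒ yyFySySyySy   [F -> y F y]
yyFySySyySy ⇒ yyyFyySySyySy   [F -> y F y]
yyyFyySySyySy ⇒ yyyyyySySyySy   [F -> y]
yyyyyySySyySy ⇒ yyyyyyyySyySy   [S -> y]
yyyyyyyySyySy ⇒ yyyyyyyyyyySy   [S -> y]
yyyyyyyyyyySy ⇒ yyyyyyyyyyyyy   [S -> y]

S⇒SSy⇒SSySy⇒ySySy⇒ySSyySy⇒ySSySyySy⇒yFSySyySy⇒yyFySySyySy⇒yyyFyySySyySy⇒yyyyyySySyySy⇒yyyyyyyySyySy⇒yyyyyyyyyyySy⇒yyyyyyyyyyyyy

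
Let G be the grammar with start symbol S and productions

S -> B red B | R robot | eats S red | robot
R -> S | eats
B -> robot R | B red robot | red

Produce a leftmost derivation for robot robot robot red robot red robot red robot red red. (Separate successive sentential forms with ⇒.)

S ⇒ B red B   [S -> B red B]
B red B ⇒ B red robot red B   [B -> B red robot]
B red robot red B ⇒ B red robot red robot red B   [B -> B red robot]
B red robot red robot red B ⇒ B red robot red robot red robot red B   [B -> B red robot]
B red robot red robot red robot red B ⇒ robot R red robot red robot red robot red B   [B -> robot R]
robot R red robot red robot red robot red B ⇒ robot S red robot red robot red robot red B   [R -> S]
robot S red robot red robot red robot red B ⇒ robot R robot red robot red robot red robot red B   [S -> R robot]
robot R robot red robot red robot red robot red B ⇒ robot S robot red robot red robot red robot red B   [R -> S]
robot S robot red robot red robot red robot red B ⇒ robot robot robot red robot red robot red robot red B   [S -> robot]
robot robot robot red robot red robot red robot red B ⇒ robot robot robot red robot red robot red robot red red   [B -> red]

S ⇒ B red B ⇒ B red robot red B ⇒ B red robot red robot red B ⇒ B red robot red robot red robot red B ⇒ robot R red robot red robot red robot red B ⇒ robot S red robot red robot red robot red B ⇒ robot R robot red robot red robot red robot red B ⇒ robot S robot red robot red robot red robot red B ⇒ robot robot robot red robot red robot red robot red B ⇒ robot robot robot red robot red robot red robot red red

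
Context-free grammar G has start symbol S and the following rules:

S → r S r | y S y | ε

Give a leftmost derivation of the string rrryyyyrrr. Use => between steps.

S => rSr   [S → r S r]
rSr => rrSrr   [S → r S r]
rrSrr => rrrSrrr   [S → r S r]
rrrSrrr => rrrySyrrr   [S → y S y]
rrrySyrrr => rrryySyyrrr   [S → y S y]
rrryySyyrrr => rrryyyyrrr   [S → ε]

S=>rSr=>rrSrr=>rrrSrrr=>rrrySyrrr=>rrryySyyrrr=>rrryyyyrrr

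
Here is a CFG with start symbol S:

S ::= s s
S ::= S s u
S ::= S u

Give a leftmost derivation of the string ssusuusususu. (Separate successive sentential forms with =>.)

S=>Ssu=>Ssusu=>Ssususu=>Susususu=>Ssuusususu=>Susuusususu=>ssusuusususu

S => Ssu   [S ::= S s u]
Ssu => Ssusu   [S ::= S s u]
Ssusu => Ssususu   [S ::= S s u]
Ssususu => Susususu   [S ::= S u]
Susususu => Ssuusususu   [S ::= S s u]
Ssuusususu => Susuusususu   [S ::= S u]
Susuusususu => ssusuusususu   [S ::= s s]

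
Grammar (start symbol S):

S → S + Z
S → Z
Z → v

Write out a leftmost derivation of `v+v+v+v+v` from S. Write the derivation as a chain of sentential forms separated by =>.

S=>S+Z=>S+Z+Z=>S+Z+Z+Z=>S+Z+Z+Z+Z=>Z+Z+Z+Z+Z=>v+Z+Z+Z+Z=>v+v+Z+Z+Z=>v+v+v+Z+Z=>v+v+v+v+Z=>v+v+v+v+v

S => S+Z   [S → S + Z]
S+Z => S+Z+Z   [S → S + Z]
S+Z+Z => S+Z+Z+Z   [S → S + Z]
S+Z+Z+Z => S+Z+Z+Z+Z   [S → S + Z]
S+Z+Z+Z+Z => Z+Z+Z+Z+Z   [S → Z]
Z+Z+Z+Z+Z => v+Z+Z+Z+Z   [Z → v]
v+Z+Z+Z+Z => v+v+Z+Z+Z   [Z → v]
v+v+Z+Z+Z => v+v+v+Z+Z   [Z → v]
v+v+v+Z+Z => v+v+v+v+Z   [Z → v]
v+v+v+v+Z => v+v+v+v+v   [Z → v]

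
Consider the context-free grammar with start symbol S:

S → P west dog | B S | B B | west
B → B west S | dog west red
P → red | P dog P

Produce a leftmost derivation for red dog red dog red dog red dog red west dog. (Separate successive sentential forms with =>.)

S => P west dog   [S → P west dog]
P west dog => P dog P west dog   [P → P dog P]
P dog P west dog => P dog P dog P west dog   [P → P dog P]
P dog P dog P west dog => red dog P dog P west dog   [P → red]
red dog P dog P west dog => red dog P dog P dog P west dog   [P → P dog P]
red dog P dog P dog P west dog => red dog P dog P dog P dog P west dog   [P → P dog P]
red dog P dog P dog P dog P west dog => red dog red dog P dog P dog P west dog   [P → red]
red dog red dog P dog P dog P west dog => red dog red dog red dog P dog P west dog   [P → red]
red dog red dog red dog P dog P west dog => red dog red dog red dog red dog P west dog   [P → red]
red dog red dog red dog red dog P west dog => red dog red dog red dog red dog red west dog   [P → red]

S => P west dog => P dog P west dog => P dog P dog P west dog => red dog P dog P west dog => red dog P dog P dog P west dog => red dog P dog P dog P dog P west dog => red dog red dog P dog P dog P west dog => red dog red dog red dog P dog P west dog => red dog red dog red dog red dog P west dog => red dog red dog red dog red dog red west dog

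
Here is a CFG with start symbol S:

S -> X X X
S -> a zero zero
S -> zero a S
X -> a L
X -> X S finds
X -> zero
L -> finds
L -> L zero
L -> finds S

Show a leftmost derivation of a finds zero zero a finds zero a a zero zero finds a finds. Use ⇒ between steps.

S ⇒ X X X   [S -> X X X]
X X X ⇒ a L X X   [X -> a L]
a L X X ⇒ a L zero X X   [L -> L zero]
a L zero X X ⇒ a L zero zero X X   [L -> L zero]
a L zero zero X X ⇒ a finds zero zero X X   [L -> finds]
a finds zero zero X X ⇒ a finds zero zero X S finds X   [X -> X S finds]
a finds zero zero X S finds X ⇒ a finds zero zero a L S finds X   [X -> a L]
a finds zero zero a L S finds X ⇒ a finds zero zero a finds S finds X   [L -> finds]
a finds zero zero a finds S finds X ⇒ a finds zero zero a finds zero a S finds X   [S -> zero a S]
a finds zero zero a finds zero a S finds X ⇒ a finds zero zero a finds zero a a zero zero finds X   [S -> a zero zero]
a finds zero zero a finds zero a a zero zero finds X ⇒ a finds zero zero a finds zero a a zero zero finds a L   [X -> a L]
a finds zero zero a finds zero a a zero zero finds a L ⇒ a finds zero zero a finds zero a a zero zero finds a finds   [L -> finds]

S ⇒ X X X ⇒ a L X X ⇒ a L zero X X ⇒ a L zero zero X X ⇒ a finds zero zero X X ⇒ a finds zero zero X S finds X ⇒ a finds zero zero a L S finds X ⇒ a finds zero zero a finds S finds X ⇒ a finds zero zero a finds zero a S finds X ⇒ a finds zero zero a finds zero a a zero zero finds X ⇒ a finds zero zero a finds zero a a zero zero finds a L ⇒ a finds zero zero a finds zero a a zero zero finds a finds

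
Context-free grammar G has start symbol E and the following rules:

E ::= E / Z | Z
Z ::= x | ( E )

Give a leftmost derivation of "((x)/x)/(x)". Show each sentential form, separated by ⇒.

E ⇒ E/Z   [E ::= E / Z]
E/Z ⇒ Z/Z   [E ::= Z]
Z/Z ⇒ (E)/Z   [Z ::= ( E )]
(E)/Z ⇒ (E/Z)/Z   [E ::= E / Z]
(E/Z)/Z ⇒ (Z/Z)/Z   [E ::= Z]
(Z/Z)/Z ⇒ ((E)/Z)/Z   [Z ::= ( E )]
((E)/Z)/Z ⇒ ((Z)/Z)/Z   [E ::= Z]
((Z)/Z)/Z ⇒ ((x)/Z)/Z   [Z ::= x]
((x)/Z)/Z ⇒ ((x)/x)/Z   [Z ::= x]
((x)/x)/Z ⇒ ((x)/x)/(E)   [Z ::= ( E )]
((x)/x)/(E) ⇒ ((x)/x)/(Z)   [E ::= Z]
((x)/x)/(Z) ⇒ ((x)/x)/(x)   [Z ::= x]

E ⇒ E/Z ⇒ Z/Z ⇒ (E)/Z ⇒ (E/Z)/Z ⇒ (Z/Z)/Z ⇒ ((E)/Z)/Z ⇒ ((Z)/Z)/Z ⇒ ((x)/Z)/Z ⇒ ((x)/x)/Z ⇒ ((x)/x)/(E) ⇒ ((x)/x)/(Z) ⇒ ((x)/x)/(x)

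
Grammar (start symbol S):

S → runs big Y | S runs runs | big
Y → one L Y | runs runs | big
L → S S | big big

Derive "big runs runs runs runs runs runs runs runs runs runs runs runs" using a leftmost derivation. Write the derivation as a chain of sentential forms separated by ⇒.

S ⇒ S runs runs ⇒ S runs runs runs runs ⇒ S runs runs runs runs runs runs ⇒ S runs runs runs runs runs runs runs runs ⇒ S runs runs runs runs runs runs runs runs runs runs ⇒ S runs runs runs runs runs runs runs runs runs runs runs runs ⇒ big runs runs runs runs runs runs runs runs runs runs runs runs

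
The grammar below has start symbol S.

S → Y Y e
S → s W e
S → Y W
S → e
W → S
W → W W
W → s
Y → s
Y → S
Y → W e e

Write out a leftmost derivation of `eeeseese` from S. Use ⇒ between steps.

S ⇒ YYe ⇒ WeeYe ⇒ SeeYe ⇒ YWeeYe ⇒ SWeeYe ⇒ YYeWeeYe ⇒ SYeWeeYe ⇒ eYeWeeYe ⇒ eSeWeeYe ⇒ eeeWeeYe ⇒ eeeseeYe ⇒ eeeseese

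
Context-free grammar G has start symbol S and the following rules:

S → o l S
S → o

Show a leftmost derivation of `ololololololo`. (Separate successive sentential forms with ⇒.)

S ⇒ olS ⇒ ololS ⇒ olololS ⇒ ololololS ⇒ olololololS ⇒ ololololololS ⇒ ololololololo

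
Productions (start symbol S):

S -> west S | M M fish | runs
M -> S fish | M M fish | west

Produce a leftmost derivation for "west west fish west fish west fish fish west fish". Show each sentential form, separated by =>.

S => M M fish => S fish M fish => M M fish fish M fish => M M fish M fish fish M fish => M M fish M fish M fish fish M fish => west M fish M fish M fish fish M fish => west west fish M fish M fish fish M fish => west west fish west fish M fish fish M fish => west west fish west fish west fish fish M fish => west west fish west fish west fish fish west fish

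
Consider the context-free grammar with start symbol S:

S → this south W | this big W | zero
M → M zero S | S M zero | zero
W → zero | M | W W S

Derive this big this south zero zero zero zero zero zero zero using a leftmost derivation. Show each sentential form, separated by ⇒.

S ⇒ this big W ⇒ this big W W S ⇒ this big W W S W S ⇒ this big M W S W S ⇒ this big S M zero W S W S ⇒ this big this south W M zero W S W S ⇒ this big this south zero M zero W S W S ⇒ this big this south zero zero zero W S W S ⇒ this big this south zero zero zero zero S W S ⇒ this big this south zero zero zero zero zero W S ⇒ this big this south zero zero zero zero zero zero S ⇒ this big this south zero zero zero zero zero zero zero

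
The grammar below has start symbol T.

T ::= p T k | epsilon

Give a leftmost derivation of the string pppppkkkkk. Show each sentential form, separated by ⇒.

T⇒pTk⇒ppTkk⇒pppTkkk⇒ppppTkkkk⇒pppppTkkkkk⇒pppppkkkkk

T ⇒ pTk   [T ::= p T k]
pTk ⇒ ppTkk   [T ::= p T k]
ppTkk ⇒ pppTkkk   [T ::= p T k]
pppTkkk ⇒ ppppTkkkk   [T ::= p T k]
ppppTkkkk ⇒ pppppTkkkkk   [T ::= p T k]
pppppTkkkkk ⇒ pppppkkkkk   [T ::= epsilon]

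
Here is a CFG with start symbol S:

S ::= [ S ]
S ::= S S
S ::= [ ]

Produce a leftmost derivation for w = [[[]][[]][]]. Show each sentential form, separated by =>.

S=>[S]=>[SS]=>[SSS]=>[[S]SS]=>[[[]]SS]=>[[[]][S]S]=>[[[]][[]]S]=>[[[]][[]][]]

S => [S]   [S ::= [ S ]]
[S] => [SS]   [S ::= S S]
[SS] => [SSS]   [S ::= S S]
[SSS] => [[S]SS]   [S ::= [ S ]]
[[S]SS] => [[[]]SS]   [S ::= [ ]]
[[[]]SS] => [[[]][S]S]   [S ::= [ S ]]
[[[]][S]S] => [[[]][[]]S]   [S ::= [ ]]
[[[]][[]]S] => [[[]][[]][]]   [S ::= [ ]]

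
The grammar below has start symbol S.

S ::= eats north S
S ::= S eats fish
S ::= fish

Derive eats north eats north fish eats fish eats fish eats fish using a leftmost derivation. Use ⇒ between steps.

S ⇒ S eats fish   [S ::= S eats fish]
S eats fish ⇒ eats north S eats fish   [S ::= eats north S]
eats north S eats fish ⇒ eats north S eats fish eats fish   [S ::= S eats fish]
eats north S eats fish eats fish ⇒ eats north eats north S eats fish eats fish   [S ::= eats north S]
eats north eats north S eats fish eats fish ⇒ eats north eats north S eats fish eats fish eats fish   [S ::= S eats fish]
eats north eats north S eats fish eats fish eats fish ⇒ eats north eats north fish eats fish eats fish eats fish   [S ::= fish]

S ⇒ S eats fish ⇒ eats north S eats fish ⇒ eats north S eats fish eats fish ⇒ eats north eats north S eats fish eats fish ⇒ eats north eats north S eats fish eats fish eats fish ⇒ eats north eats north fish eats fish eats fish eats fish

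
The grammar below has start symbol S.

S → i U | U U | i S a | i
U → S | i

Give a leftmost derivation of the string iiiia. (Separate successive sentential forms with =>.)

S => iU   [S → i U]
iU => iS   [U → S]
iS => iiSa   [S → i S a]
iiSa => iiiUa   [S → i U]
iiiUa => iiiSa   [U → S]
iiiSa => iiiia   [S → i]

S=>iU=>iS=>iiSa=>iiiUa=>iiiSa=>iiiia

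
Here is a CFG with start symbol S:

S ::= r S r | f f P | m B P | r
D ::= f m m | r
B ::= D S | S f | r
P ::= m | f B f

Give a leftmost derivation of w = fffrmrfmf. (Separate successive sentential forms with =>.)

S => ffP => fffBf => fffDSf => fffrSf => fffrmBPf => fffrmSfPf => fffrmrfPf => fffrmrfmf

S => ffP   [S ::= f f P]
ffP => fffBf   [P ::= f B f]
fffBf => fffDSf   [B ::= D S]
fffDSf => fffrSf   [D ::= r]
fffrSf => fffrmBPf   [S ::= m B P]
fffrmBPf => fffrmSfPf   [B ::= S f]
fffrmSfPf => fffrmrfPf   [S ::= r]
fffrmrfPf => fffrmrfmf   [P ::= m]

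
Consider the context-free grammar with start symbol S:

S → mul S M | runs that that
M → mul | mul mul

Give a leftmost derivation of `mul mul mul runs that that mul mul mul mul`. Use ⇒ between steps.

S ⇒ mul S M ⇒ mul mul S M M ⇒ mul mul mul S M M M ⇒ mul mul mul runs that that M M M ⇒ mul mul mul runs that that mul M M ⇒ mul mul mul runs that that mul mul M ⇒ mul mul mul runs that that mul mul mul mul

S ⇒ mul S M   [S → mul S M]
mul S M ⇒ mul mul S M M   [S → mul S M]
mul mul S M M ⇒ mul mul mul S M M M   [S → mul S M]
mul mul mul S M M M ⇒ mul mul mul runs that that M M M   [S → runs that that]
mul mul mul runs that that M M M ⇒ mul mul mul runs that that mul M M   [M → mul]
mul mul mul runs that that mul M M ⇒ mul mul mul runs that that mul mul M   [M → mul]
mul mul mul runs that that mul mul M ⇒ mul mul mul runs that that mul mul mul mul   [M → mul mul]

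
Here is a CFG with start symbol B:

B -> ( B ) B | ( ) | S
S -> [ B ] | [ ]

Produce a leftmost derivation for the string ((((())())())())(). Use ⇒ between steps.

B ⇒ (B)B   [B -> ( B ) B]
(B)B ⇒ ((B)B)B   [B -> ( B ) B]
((B)B)B ⇒ (((B)B)B)B   [B -> ( B ) B]
(((B)B)B)B ⇒ ((((B)B)B)B)B   [B -> ( B ) B]
((((B)B)B)B)B ⇒ ((((())B)B)B)B   [B -> ( )]
((((())B)B)B)B ⇒ ((((())())B)B)B   [B -> ( )]
((((())())B)B)B ⇒ ((((())())())B)B   [B -> ( )]
((((())())())B)B ⇒ ((((())())())())B   [B -> ( )]
((((())())())())B ⇒ ((((())())())())()   [B -> ( )]

B ⇒ (B)B ⇒ ((B)B)B ⇒ (((B)B)B)B ⇒ ((((B)B)B)B)B ⇒ ((((())B)B)B)B ⇒ ((((())())B)B)B ⇒ ((((())())())B)B ⇒ ((((())())())())B ⇒ ((((())())())())()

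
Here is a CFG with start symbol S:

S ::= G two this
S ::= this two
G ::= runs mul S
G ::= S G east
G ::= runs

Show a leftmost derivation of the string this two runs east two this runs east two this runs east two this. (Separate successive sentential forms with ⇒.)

S ⇒ G two this ⇒ S G east two this ⇒ G two this G east two this ⇒ S G east two this G east two this ⇒ G two this G east two this G east two this ⇒ S G east two this G east two this G east two this ⇒ this two G east two this G east two this G east two this ⇒ this two runs east two this G east two this G east two this ⇒ this two runs east two this runs east two this G east two this ⇒ this two runs east two this runs east two this runs east two this

S ⇒ G two this   [S ::= G two this]
G two this ⇒ S G east two this   [G ::= S G east]
S G east two this ⇒ G two this G east two this   [S ::= G two this]
G two this G east two this ⇒ S G east two this G east two this   [G ::= S G east]
S G east two this G east two this ⇒ G two this G east two this G east two this   [S ::= G two this]
G two this G east two this G east two this ⇒ S G east two this G east two this G east two this   [G ::= S G east]
S G east two this G east two this G east two this ⇒ this two G east two this G east two this G east two this   [S ::= this two]
this two G east two this G east two this G east two this ⇒ this two runs east two this G east two this G east two this   [G ::= runs]
this two runs east two this G east two this G east two this ⇒ this two runs east two this runs east two this G east two this   [G ::= runs]
this two runs east two this runs east two this G east two this ⇒ this two runs east two this runs east two this runs east two this   [G ::= runs]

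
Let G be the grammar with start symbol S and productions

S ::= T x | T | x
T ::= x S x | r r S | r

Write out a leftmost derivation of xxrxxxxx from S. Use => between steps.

S => Tx => xSxx => xTxxx => xxSxxxx => xxTxxxxx => xxrxxxxx

S => Tx   [S ::= T x]
Tx => xSxx   [T ::= x S x]
xSxx => xTxxx   [S ::= T x]
xTxxx => xxSxxxx   [T ::= x S x]
xxSxxxx => xxTxxxxx   [S ::= T x]
xxTxxxxx => xxrxxxxx   [T ::= r]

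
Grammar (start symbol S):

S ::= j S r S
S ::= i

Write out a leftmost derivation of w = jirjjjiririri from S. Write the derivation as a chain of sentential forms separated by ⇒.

S⇒jSrS⇒jirS⇒jirjSrS⇒jirjjSrSrS⇒jirjjjSrSrSrS⇒jirjjjirSrSrS⇒jirjjjirirSrS⇒jirjjjiririrS⇒jirjjjiririri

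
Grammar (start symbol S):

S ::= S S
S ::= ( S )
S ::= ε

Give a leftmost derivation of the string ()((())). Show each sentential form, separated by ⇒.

S ⇒ SS ⇒ (S)S ⇒ ()S ⇒ ()(S) ⇒ ()((S)) ⇒ ()(((S))) ⇒ ()((()))

S ⇒ SS   [S ::= S S]
SS ⇒ (S)S   [S ::= ( S )]
(S)S ⇒ ()S   [S ::= ε]
()S ⇒ ()(S)   [S ::= ( S )]
()(S) ⇒ ()((S))   [S ::= ( S )]
()((S)) ⇒ ()(((S)))   [S ::= ( S )]
()(((S))) ⇒ ()((()))   [S ::= ε]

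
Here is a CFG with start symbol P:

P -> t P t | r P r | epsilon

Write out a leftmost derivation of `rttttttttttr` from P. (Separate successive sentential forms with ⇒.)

P ⇒ rPr ⇒ rtPtr ⇒ rttPttr ⇒ rtttPtttr ⇒ rttttPttttr ⇒ rtttttPtttttr ⇒ rttttttttttr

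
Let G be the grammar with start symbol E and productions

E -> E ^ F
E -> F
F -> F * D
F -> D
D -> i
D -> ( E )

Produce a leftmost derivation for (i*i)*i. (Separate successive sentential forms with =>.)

E => F   [E -> F]
F => F*D   [F -> F * D]
F*D => D*D   [F -> D]
D*D => (E)*D   [D -> ( E )]
(E)*D => (F)*D   [E -> F]
(F)*D => (F*D)*D   [F -> F * D]
(F*D)*D => (D*D)*D   [F -> D]
(D*D)*D => (i*D)*D   [D -> i]
(i*D)*D => (i*i)*D   [D -> i]
(i*i)*D => (i*i)*i   [D -> i]

E => F => F*D => D*D => (E)*D => (F)*D => (F*D)*D => (D*D)*D => (i*D)*D => (i*i)*D => (i*i)*i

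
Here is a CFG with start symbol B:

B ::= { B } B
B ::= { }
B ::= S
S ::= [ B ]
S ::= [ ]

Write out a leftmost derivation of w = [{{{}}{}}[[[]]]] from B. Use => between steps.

B => S => [B] => [{B}B] => [{{B}B}B] => [{{{}}B}B] => [{{{}}{}}B] => [{{{}}{}}S] => [{{{}}{}}[B]] => [{{{}}{}}[S]] => [{{{}}{}}[[B]]] => [{{{}}{}}[[S]]] => [{{{}}{}}[[[]]]]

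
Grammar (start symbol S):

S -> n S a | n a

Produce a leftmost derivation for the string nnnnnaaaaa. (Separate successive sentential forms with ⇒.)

S ⇒ nSa ⇒ nnSaa ⇒ nnnSaaa ⇒ nnnnSaaaa ⇒ nnnnnaaaaa

S ⇒ nSa   [S -> n S a]
nSa ⇒ nnSaa   [S -> n S a]
nnSaa ⇒ nnnSaaa   [S -> n S a]
nnnSaaa ⇒ nnnnSaaaa   [S -> n S a]
nnnnSaaaa ⇒ nnnnnaaaaa   [S -> n a]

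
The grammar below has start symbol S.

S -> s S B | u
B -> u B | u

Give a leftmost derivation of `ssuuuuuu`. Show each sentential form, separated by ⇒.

S ⇒ sSB ⇒ ssSBB ⇒ ssuBB ⇒ ssuuBB ⇒ ssuuuBB ⇒ ssuuuuBB ⇒ ssuuuuuB ⇒ ssuuuuuu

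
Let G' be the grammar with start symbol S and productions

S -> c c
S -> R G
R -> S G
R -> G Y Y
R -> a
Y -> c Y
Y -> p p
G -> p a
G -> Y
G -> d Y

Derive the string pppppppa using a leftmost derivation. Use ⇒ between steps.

S ⇒ RG ⇒ GYYG ⇒ YYYG ⇒ ppYYG ⇒ ppppYG ⇒ ppppppG ⇒ pppppppa

S ⇒ RG   [S -> R G]
RG ⇒ GYYG   [R -> G Y Y]
GYYG ⇒ YYYG   [G -> Y]
YYYG ⇒ ppYYG   [Y -> p p]
ppYYG ⇒ ppppYG   [Y -> p p]
ppppYG ⇒ ppppppG   [Y -> p p]
ppppppG ⇒ pppppppa   [G -> p a]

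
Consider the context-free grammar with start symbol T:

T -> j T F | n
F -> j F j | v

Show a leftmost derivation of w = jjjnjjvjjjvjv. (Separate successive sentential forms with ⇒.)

T ⇒ jTF ⇒ jjTFF ⇒ jjjTFFF ⇒ jjjnFFF ⇒ jjjnjFjFF ⇒ jjjnjjFjjFF ⇒ jjjnjjvjjFF ⇒ jjjnjjvjjjFjF ⇒ jjjnjjvjjjvjF ⇒ jjjnjjvjjjvjv

T ⇒ jTF   [T -> j T F]
jTF ⇒ jjTFF   [T -> j T F]
jjTFF ⇒ jjjTFFF   [T -> j T F]
jjjTFFF ⇒ jjjnFFF   [T -> n]
jjjnFFF ⇒ jjjnjFjFF   [F -> j F j]
jjjnjFjFF ⇒ jjjnjjFjjFF   [F -> j F j]
jjjnjjFjjFF ⇒ jjjnjjvjjFF   [F -> v]
jjjnjjvjjFF ⇒ jjjnjjvjjjFjF   [F -> j F j]
jjjnjjvjjjFjF ⇒ jjjnjjvjjjvjF   [F -> v]
jjjnjjvjjjvjF ⇒ jjjnjjvjjjvjv   [F -> v]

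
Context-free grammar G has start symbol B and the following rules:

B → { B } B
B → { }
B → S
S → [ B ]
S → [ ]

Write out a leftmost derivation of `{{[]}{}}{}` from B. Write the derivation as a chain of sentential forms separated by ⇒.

B ⇒ {B}B   [B → { B } B]
{B}B ⇒ {{B}B}B   [B → { B } B]
{{B}B}B ⇒ {{S}B}B   [B → S]
{{S}B}B ⇒ {{[]}B}B   [S → [ ]]
{{[]}B}B ⇒ {{[]}{}}B   [B → { }]
{{[]}{}}B ⇒ {{[]}{}}{}   [B → { }]

B ⇒ {B}B ⇒ {{B}B}B ⇒ {{S}B}B ⇒ {{[]}B}B ⇒ {{[]}{}}B ⇒ {{[]}{}}{}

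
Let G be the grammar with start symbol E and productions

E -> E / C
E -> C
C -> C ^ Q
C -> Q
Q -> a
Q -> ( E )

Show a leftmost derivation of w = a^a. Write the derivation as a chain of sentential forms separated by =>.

E => C   [E -> C]
C => C^Q   [C -> C ^ Q]
C^Q => Q^Q   [C -> Q]
Q^Q => a^Q   [Q -> a]
a^Q => a^a   [Q -> a]

E => C => C^Q => Q^Q => a^Q => a^a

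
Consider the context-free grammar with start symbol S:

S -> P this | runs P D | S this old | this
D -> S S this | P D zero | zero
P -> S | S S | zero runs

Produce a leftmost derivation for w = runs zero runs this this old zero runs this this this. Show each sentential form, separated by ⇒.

S ⇒ P this ⇒ S this ⇒ runs P D this ⇒ runs zero runs D this ⇒ runs zero runs S S this this ⇒ runs zero runs S this old S this this ⇒ runs zero runs this this old S this this ⇒ runs zero runs this this old P this this this ⇒ runs zero runs this this old zero runs this this this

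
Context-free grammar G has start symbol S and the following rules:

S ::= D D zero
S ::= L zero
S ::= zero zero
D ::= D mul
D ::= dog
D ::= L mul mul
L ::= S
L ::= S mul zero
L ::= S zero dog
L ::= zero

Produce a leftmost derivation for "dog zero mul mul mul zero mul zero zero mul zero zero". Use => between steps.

S => L zero => S mul zero zero => L zero mul zero zero => S mul zero zero mul zero zero => D D zero mul zero zero mul zero zero => dog D zero mul zero zero mul zero zero => dog D mul zero mul zero zero mul zero zero => dog L mul mul mul zero mul zero zero mul zero zero => dog zero mul mul mul zero mul zero zero mul zero zero

S => L zero   [S ::= L zero]
L zero => S mul zero zero   [L ::= S mul zero]
S mul zero zero => L zero mul zero zero   [S ::= L zero]
L zero mul zero zero => S mul zero zero mul zero zero   [L ::= S mul zero]
S mul zero zero mul zero zero => D D zero mul zero zero mul zero zero   [S ::= D D zero]
D D zero mul zero zero mul zero zero => dog D zero mul zero zero mul zero zero   [D ::= dog]
dog D zero mul zero zero mul zero zero => dog D mul zero mul zero zero mul zero zero   [D ::= D mul]
dog D mul zero mul zero zero mul zero zero => dog L mul mul mul zero mul zero zero mul zero zero   [D ::= L mul mul]
dog L mul mul mul zero mul zero zero mul zero zero => dog zero mul mul mul zero mul zero zero mul zero zero   [L ::= zero]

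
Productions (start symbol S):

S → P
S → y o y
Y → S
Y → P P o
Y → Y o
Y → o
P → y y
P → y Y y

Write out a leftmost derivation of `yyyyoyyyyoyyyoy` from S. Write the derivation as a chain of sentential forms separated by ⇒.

S⇒P⇒yYy⇒yPPoy⇒yyYyPoy⇒yyPPoyPoy⇒yyyYyPoyPoy⇒yyySyPoyPoy⇒yyyyoyyPoyPoy⇒yyyyoyyyyoyPoy⇒yyyyoyyyyoyyyoy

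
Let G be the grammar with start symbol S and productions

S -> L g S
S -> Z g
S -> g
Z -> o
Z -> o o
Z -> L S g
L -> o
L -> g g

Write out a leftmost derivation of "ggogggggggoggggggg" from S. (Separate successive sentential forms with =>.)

S => Zg   [S -> Z g]
Zg => LSgg   [Z -> L S g]
LSgg => ggSgg   [L -> g g]
ggSgg => ggLgSgg   [S -> L g S]
ggLgSgg => ggogSgg   [L -> o]
ggogSgg => ggogLgSgg   [S -> L g S]
ggogLgSgg => ggoggggSgg   [L -> g g]
ggoggggSgg => ggoggggLgSgg   [S -> L g S]
ggoggggLgSgg => ggogggggggSgg   [L -> g g]
ggogggggggSgg => ggogggggggLgSgg   [S -> L g S]
ggogggggggLgSgg => ggogggggggogSgg   [L -> o]
ggogggggggogSgg => ggogggggggogLgSgg   [S -> L g S]
ggogggggggogLgSgg => ggogggggggoggggSgg   [L -> g g]
ggogggggggoggggSgg => ggogggggggoggggggg   [S -> g]

S => Zg => LSgg => ggSgg => ggLgSgg => ggogSgg => ggogLgSgg => ggoggggSgg => ggoggggLgSgg => ggogggggggSgg => ggogggggggLgSgg => ggogggggggogSgg => ggogggggggogLgSgg => ggogggggggoggggSgg => ggogggggggoggggggg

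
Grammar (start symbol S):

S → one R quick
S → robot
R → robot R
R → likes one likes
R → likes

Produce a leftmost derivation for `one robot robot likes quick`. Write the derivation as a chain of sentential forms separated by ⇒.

S ⇒ one R quick   [S → one R quick]
one R quick ⇒ one robot R quick   [R → robot R]
one robot R quick ⇒ one robot robot R quick   [R → robot R]
one robot robot R quick ⇒ one robot robot likes quick   [R → likes]

S ⇒ one R quick ⇒ one robot R quick ⇒ one robot robot R quick ⇒ one robot robot likes quick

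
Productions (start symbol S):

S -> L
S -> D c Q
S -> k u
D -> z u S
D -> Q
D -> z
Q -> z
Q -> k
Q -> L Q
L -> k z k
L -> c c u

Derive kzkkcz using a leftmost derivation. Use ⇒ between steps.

S ⇒ DcQ   [S -> D c Q]
DcQ ⇒ QcQ   [D -> Q]
QcQ ⇒ LQcQ   [Q -> L Q]
LQcQ ⇒ kzkQcQ   [L -> k z k]
kzkQcQ ⇒ kzkkcQ   [Q -> k]
kzkkcQ ⇒ kzkkcz   [Q -> z]

S⇒DcQ⇒QcQ⇒LQcQ⇒kzkQcQ⇒kzkkcQ⇒kzkkcz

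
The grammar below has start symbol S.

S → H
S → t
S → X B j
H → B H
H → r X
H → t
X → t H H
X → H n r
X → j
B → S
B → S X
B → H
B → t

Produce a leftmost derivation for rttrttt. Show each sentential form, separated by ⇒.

S ⇒ H ⇒ rX ⇒ rtHH ⇒ rttH ⇒ rttrX ⇒ rttrtHH ⇒ rttrttH ⇒ rttrttt

S ⇒ H   [S → H]
H ⇒ rX   [H → r X]
rX ⇒ rtHH   [X → t H H]
rtHH ⇒ rttH   [H → t]
rttH ⇒ rttrX   [H → r X]
rttrX ⇒ rttrtHH   [X → t H H]
rttrtHH ⇒ rttrttH   [H → t]
rttrttH ⇒ rttrttt   [H → t]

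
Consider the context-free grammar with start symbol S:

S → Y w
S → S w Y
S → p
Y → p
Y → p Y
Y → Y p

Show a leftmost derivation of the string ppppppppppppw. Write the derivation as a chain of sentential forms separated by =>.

S => Yw   [S → Y w]
Yw => Ypw   [Y → Y p]
Ypw => Yppw   [Y → Y p]
Yppw => Ypppw   [Y → Y p]
Ypppw => pYpppw   [Y → p Y]
pYpppw => pYppppw   [Y → Y p]
pYppppw => pYpppppw   [Y → Y p]
pYpppppw => ppYpppppw   [Y → p Y]
ppYpppppw => pppYpppppw   [Y → p Y]
pppYpppppw => pppYppppppw   [Y → Y p]
pppYppppppw => ppppYppppppw   [Y → p Y]
ppppYppppppw => pppppYppppppw   [Y → p Y]
pppppYppppppw => ppppppppppppw   [Y → p]

S=>Yw=>Ypw=>Yppw=>Ypppw=>pYpppw=>pYppppw=>pYpppppw=>ppYpppppw=>pppYpppppw=>pppYppppppw=>ppppYppppppw=>pppppYppppppw=>ppppppppppppw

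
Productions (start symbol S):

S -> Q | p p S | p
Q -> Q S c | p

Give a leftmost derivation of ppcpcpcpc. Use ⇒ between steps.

S ⇒ Q ⇒ QSc ⇒ QScSc ⇒ QScScSc ⇒ QScScScSc ⇒ pScScScSc ⇒ ppcScScSc ⇒ ppcpcScSc ⇒ ppcpcpcSc ⇒ ppcpcpcpc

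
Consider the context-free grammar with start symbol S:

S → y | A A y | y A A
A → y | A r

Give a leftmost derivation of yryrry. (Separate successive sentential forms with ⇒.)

S ⇒ AAy   [S → A A y]
AAy ⇒ ArAy   [A → A r]
ArAy ⇒ yrAy   [A → y]
yrAy ⇒ yrAry   [A → A r]
yrAry ⇒ yrArry   [A → A r]
yrArry ⇒ yryrry   [A → y]

S ⇒ AAy ⇒ ArAy ⇒ yrAy ⇒ yrAry ⇒ yrArry ⇒ yryrry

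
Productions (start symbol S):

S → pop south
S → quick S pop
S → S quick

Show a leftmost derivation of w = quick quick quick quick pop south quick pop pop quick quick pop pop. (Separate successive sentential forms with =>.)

S => quick S pop   [S → quick S pop]
quick S pop => quick quick S pop pop   [S → quick S pop]
quick quick S pop pop => quick quick S quick pop pop   [S → S quick]
quick quick S quick pop pop => quick quick S quick quick pop pop   [S → S quick]
quick quick S quick quick pop pop => quick quick quick S pop quick quick pop pop   [S → quick S pop]
quick quick quick S pop quick quick pop pop => quick quick quick quick S pop pop quick quick pop pop   [S → quick S pop]
quick quick quick quick S pop pop quick quick pop pop => quick quick quick quick S quick pop pop quick quick pop pop   [S → S quick]
quick quick quick quick S quick pop pop quick quick pop pop => quick quick quick quick pop south quick pop pop quick quick pop pop   [S → pop south]

S => quick S pop => quick quick S pop pop => quick quick S quick pop pop => quick quick S quick quick pop pop => quick quick quick S pop quick quick pop pop => quick quick quick quick S pop pop quick quick pop pop => quick quick quick quick S quick pop pop quick quick pop pop => quick quick quick quick pop south quick pop pop quick quick pop pop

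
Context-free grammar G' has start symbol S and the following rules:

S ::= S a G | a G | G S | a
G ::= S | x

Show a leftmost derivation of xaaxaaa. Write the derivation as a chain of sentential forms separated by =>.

S => GS => SS => GSS => SSS => GSSS => SSSS => SaGSSS => GSaGSSS => xSaGSSS => xaaGSSS => xaaxSSS => xaaxaSS => xaaxaaS => xaaxaaa

S => GS   [S ::= G S]
GS => SS   [G ::= S]
SS => GSS   [S ::= G S]
GSS => SSS   [G ::= S]
SSS => GSSS   [S ::= G S]
GSSS => SSSS   [G ::= S]
SSSS => SaGSSS   [S ::= S a G]
SaGSSS => GSaGSSS   [S ::= G S]
GSaGSSS => xSaGSSS   [G ::= x]
xSaGSSS => xaaGSSS   [S ::= a]
xaaGSSS => xaaxSSS   [G ::= x]
xaaxSSS => xaaxaSS   [S ::= a]
xaaxaSS => xaaxaaS   [S ::= a]
xaaxaaS => xaaxaaa   [S ::= a]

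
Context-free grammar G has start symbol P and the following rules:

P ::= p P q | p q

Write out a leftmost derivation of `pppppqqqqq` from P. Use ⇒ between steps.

P⇒pPq⇒ppPqq⇒pppPqqq⇒ppppPqqqq⇒pppppqqqqq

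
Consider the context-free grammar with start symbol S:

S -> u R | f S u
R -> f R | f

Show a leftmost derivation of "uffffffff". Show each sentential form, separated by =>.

S => uR => ufR => uffR => ufffR => uffffR => ufffffR => uffffffR => ufffffffR => uffffffff

S => uR   [S -> u R]
uR => ufR   [R -> f R]
ufR => uffR   [R -> f R]
uffR => ufffR   [R -> f R]
ufffR => uffffR   [R -> f R]
uffffR => ufffffR   [R -> f R]
ufffffR => uffffffR   [R -> f R]
uffffffR => ufffffffR   [R -> f R]
ufffffffR => uffffffff   [R -> f]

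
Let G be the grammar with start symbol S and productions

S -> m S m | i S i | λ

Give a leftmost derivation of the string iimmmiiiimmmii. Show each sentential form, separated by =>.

S => iSi => iiSii => iimSmii => iimmSmmii => iimmmSmmmii => iimmmiSimmmii => iimmmiiSiimmmii => iimmmiiiimmmii

S => iSi   [S -> i S i]
iSi => iiSii   [S -> i S i]
iiSii => iimSmii   [S -> m S m]
iimSmii => iimmSmmii   [S -> m S m]
iimmSmmii => iimmmSmmmii   [S -> m S m]
iimmmSmmmii => iimmmiSimmmii   [S -> i S i]
iimmmiSimmmii => iimmmiiSiimmmii   [S -> i S i]
iimmmiiSiimmmii => iimmmiiiimmmii   [S -> λ]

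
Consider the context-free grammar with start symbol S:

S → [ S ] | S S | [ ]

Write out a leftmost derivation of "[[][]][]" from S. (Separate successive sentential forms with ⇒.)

S ⇒ SS ⇒ [S]S ⇒ [SS]S ⇒ [[]S]S ⇒ [[][]]S ⇒ [[][]][]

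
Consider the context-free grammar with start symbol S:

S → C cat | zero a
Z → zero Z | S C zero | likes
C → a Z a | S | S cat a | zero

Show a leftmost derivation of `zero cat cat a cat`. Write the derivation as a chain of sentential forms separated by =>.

S => C cat => S cat a cat => C cat cat a cat => zero cat cat a cat

S => C cat   [S → C cat]
C cat => S cat a cat   [C → S cat a]
S cat a cat => C cat cat a cat   [S → C cat]
C cat cat a cat => zero cat cat a cat   [C → zero]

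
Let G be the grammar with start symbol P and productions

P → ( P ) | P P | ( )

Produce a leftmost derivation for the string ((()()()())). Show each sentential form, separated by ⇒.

P⇒(P)⇒((P))⇒((PP))⇒((PPP))⇒((PPPP))⇒((()PPP))⇒((()()PP))⇒((()()()P))⇒((()()()()))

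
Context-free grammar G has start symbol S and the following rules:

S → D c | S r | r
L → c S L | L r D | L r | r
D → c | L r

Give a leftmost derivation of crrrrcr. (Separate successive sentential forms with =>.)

S => Sr => Dcr => Lrcr => cSLrcr => cSrLrcr => crrLrcr => crrrrcr

S => Sr   [S → S r]
Sr => Dcr   [S → D c]
Dcr => Lrcr   [D → L r]
Lrcr => cSLrcr   [L → c S L]
cSLrcr => cSrLrcr   [S → S r]
cSrLrcr => crrLrcr   [S → r]
crrLrcr => crrrrcr   [L → r]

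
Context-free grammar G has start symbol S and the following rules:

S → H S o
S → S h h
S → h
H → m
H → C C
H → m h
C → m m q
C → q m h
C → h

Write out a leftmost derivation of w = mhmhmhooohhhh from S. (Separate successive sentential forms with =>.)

S => Shh   [S → S h h]
Shh => Shhhh   [S → S h h]
Shhhh => HSohhhh   [S → H S o]
HSohhhh => mhSohhhh   [H → m h]
mhSohhhh => mhHSoohhhh   [S → H S o]
mhHSoohhhh => mhmhSoohhhh   [H → m h]
mhmhSoohhhh => mhmhHSooohhhh   [S → H S o]
mhmhHSooohhhh => mhmhmSooohhhh   [H → m]
mhmhmSooohhhh => mhmhmhooohhhh   [S → h]

S => Shh => Shhhh => HSohhhh => mhSohhhh => mhHSoohhhh => mhmhSoohhhh => mhmhHSooohhhh => mhmhmSooohhhh => mhmhmhooohhhh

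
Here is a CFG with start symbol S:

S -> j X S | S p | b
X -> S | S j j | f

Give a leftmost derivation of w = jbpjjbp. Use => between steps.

S => jXS   [S -> j X S]
jXS => jSjjS   [X -> S j j]
jSjjS => jSpjjS   [S -> S p]
jSpjjS => jbpjjS   [S -> b]
jbpjjS => jbpjjSp   [S -> S p]
jbpjjSp => jbpjjbp   [S -> b]

S=>jXS=>jSjjS=>jSpjjS=>jbpjjS=>jbpjjSp=>jbpjjbp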